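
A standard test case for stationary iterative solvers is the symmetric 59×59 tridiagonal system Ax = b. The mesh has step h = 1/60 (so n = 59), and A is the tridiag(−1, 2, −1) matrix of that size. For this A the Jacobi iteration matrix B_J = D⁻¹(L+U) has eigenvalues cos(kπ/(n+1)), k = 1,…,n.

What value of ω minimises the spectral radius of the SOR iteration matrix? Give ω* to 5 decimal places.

ω* = 1.90053

[ρ_J] n=59: ρ(B_J) = cos(π/(n+1)) = cos(π/60) = 0.99863.
root = sin(π/60) = 0.052336  (since 1−cos² = sin²).
ω* = 2 / (1 + 0.052336) = 2 / 1.052336 ≈ 1.90053.
ρ(B_{ω*}) = ω*−1 = 0.90053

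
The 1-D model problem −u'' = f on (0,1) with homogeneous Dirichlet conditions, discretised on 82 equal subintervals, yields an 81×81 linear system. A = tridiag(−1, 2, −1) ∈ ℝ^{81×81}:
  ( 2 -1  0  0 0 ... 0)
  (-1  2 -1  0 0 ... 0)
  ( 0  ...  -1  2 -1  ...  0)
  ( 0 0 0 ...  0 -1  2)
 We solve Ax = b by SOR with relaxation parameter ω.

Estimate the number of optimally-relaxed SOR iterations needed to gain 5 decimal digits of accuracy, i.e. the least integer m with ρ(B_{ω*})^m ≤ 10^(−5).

m = 151

B_J for the 81×81 system has eigenvalues cos(kπ/82); ρ_J = cos(π/82) = 0.9992662.
root = sin(π/82) = 0.0383027  (since 1−cos² = sin²).
ω* = 2/(1 + 0.0383027) = 2/1.0383027 = 1.9262206.
Hence ρ(B_{ω*}) = 1.9262206 − 1 = 0.9262206.
Need (0.9262206)^m ≤ 10^(−5): m ≥ 5·ln10/|ln 0.9262206| = 11.5129/0.0766428 = 150.215 ⇒ m = 151.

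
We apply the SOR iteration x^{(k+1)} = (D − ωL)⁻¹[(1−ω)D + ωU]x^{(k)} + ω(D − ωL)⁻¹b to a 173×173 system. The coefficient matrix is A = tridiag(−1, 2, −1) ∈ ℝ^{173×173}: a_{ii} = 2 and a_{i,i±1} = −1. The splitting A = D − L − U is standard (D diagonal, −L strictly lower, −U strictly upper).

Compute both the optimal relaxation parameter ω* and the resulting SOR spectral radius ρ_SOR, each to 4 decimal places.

ω* = 1.9645, ρ_SOR = 0.9645

ρ_J = max_k |cos(kπ/174)| = cos(π/174) = 0.9998
√(1 − cos²(π/174)) = sin(π/174) ≈ 0.01805.
ω* = 2/(1+0.01805) = 1.9645
ρ_SOR = ω* − 1 = 1.9645 − 1 = 0.9645.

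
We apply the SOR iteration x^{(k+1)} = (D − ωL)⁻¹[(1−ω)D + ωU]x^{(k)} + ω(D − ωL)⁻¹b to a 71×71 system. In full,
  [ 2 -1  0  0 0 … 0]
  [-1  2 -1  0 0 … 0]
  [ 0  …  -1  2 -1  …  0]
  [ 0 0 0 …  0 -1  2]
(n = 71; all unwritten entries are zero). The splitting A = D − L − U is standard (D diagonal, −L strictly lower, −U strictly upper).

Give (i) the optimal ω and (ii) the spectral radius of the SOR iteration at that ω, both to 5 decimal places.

n=71: λ(B_J) = 1 − λ(A)/2 = cos(kπ/72); k=1 gives ρ_J = 0.99905.
√(1−ρ_J²) = |sin(π/72)| = 0.043619
[ω*] 2 ÷ (1 + 0.043619) = 2 ÷ 1.043619 = 1.91641.
ρ_SOR = ω* − 1 ≈ 0.91641.

ω* = 1.91641, ρ_SOR = 0.91641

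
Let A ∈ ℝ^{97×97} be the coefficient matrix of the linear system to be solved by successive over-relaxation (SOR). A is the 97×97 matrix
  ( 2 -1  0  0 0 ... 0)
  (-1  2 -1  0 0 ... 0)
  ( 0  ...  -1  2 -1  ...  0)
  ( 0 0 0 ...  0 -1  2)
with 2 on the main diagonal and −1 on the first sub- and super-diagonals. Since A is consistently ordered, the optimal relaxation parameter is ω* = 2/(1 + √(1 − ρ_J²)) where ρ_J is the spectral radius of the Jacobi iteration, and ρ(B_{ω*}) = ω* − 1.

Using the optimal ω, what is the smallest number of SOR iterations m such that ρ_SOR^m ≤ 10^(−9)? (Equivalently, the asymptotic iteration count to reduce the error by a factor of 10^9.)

n=97: λ(B_J) = 1 − λ(A)/2 = cos(kπ/98); k=1 gives ρ_J = 0.9994862.
1 − cos²(π/98) = sin²(π/98) ⇒ √(1−ρ_J²) = sin(π/98) = 0.0320516.
Then 2/(1+√(1−ρ_J²)) = 2/(1+0.0320516); ω* = 2/1.0320516 = 1.9378876.
ρ(B_{ω*}) = ω*−1 = 0.9378876
ρ_SOR^m ≤ 10^(−9) ⇔ m ≥ 9·ln10/(−ln 0.9378876) = 20.7233/0.0641252 = 323.169; m = ⌈323.169⌉ = 324.

m = 324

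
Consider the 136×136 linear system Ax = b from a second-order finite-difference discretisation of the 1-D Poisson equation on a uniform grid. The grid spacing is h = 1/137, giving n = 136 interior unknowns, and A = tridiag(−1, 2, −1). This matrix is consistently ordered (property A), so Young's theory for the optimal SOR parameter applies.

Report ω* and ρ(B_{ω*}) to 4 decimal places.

ω* = 1.9552, ρ_SOR = 0.9552

½·tridiag(1,0,1) at n=136: λ_k = cos(kπ/137); max |λ| at k=1 ⇒ ρ_J = cos(π/137) ≈ 0.9997.
√(1−ρ_J²) = |sin(π/137)| = 0.02293
So ω* = 2/1.02293 = 1.9552 (Young).
ρ_SOR = ω* − 1 = 1.9552 − 1 = 0.9552.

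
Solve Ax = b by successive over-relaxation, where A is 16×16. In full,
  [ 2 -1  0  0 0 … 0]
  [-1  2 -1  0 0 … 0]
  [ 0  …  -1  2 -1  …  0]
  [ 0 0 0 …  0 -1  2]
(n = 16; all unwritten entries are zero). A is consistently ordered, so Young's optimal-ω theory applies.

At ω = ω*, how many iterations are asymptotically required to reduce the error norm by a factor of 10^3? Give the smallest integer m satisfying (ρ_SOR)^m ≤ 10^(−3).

m = 19

B_J for the 16×16 system has eigenvalues cos(kπ/17); ρ_J = cos(π/17) = 0.9829731.
root = sin(π/17) = 0.1837495  (since 1−cos² = sin²).
ω* = 2 / (1 + 0.1837495) = 2 / 1.1837495 ≈ 1.6895466.
ρ_SOR = ω* − 1 = 1.6895466 − 1 = 0.6895466.
Need (0.6895466)^m ≤ 10^(−3): m ≥ 3·ln10/|ln 0.6895466| = 6.90776/0.371721 = 18.583 ⇒ m = 19.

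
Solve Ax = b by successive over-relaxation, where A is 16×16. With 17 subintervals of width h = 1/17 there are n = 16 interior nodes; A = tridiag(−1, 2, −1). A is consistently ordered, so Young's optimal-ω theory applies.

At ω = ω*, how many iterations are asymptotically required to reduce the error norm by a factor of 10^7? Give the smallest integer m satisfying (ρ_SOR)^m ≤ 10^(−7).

ρ_J = max_k |cos(kπ/17)| = cos(π/17) = 0.9829731
√(1 − cos²(π/17)) = sin(π/17) ≈ 0.1837495.
ω* = 2/(1 + 0.1837495) = 2/1.1837495 = 1.6895466.
At ω = 1.6895466 every |λ(B_ω)| = ω−1, so ρ_SOR = 0.6895466.
For 7 digits: m = 7·ln10 / (−ln 0.6895466) = 16.1181/0.371721 = 43.361; round up → m = 44.

m = 44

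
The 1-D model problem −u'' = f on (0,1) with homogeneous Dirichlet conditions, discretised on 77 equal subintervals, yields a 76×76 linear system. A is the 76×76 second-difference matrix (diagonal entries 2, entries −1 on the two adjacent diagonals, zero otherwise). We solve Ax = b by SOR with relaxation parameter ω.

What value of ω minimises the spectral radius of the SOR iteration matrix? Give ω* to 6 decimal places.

B_J for the 76×76 system has eigenvalues cos(kπ/77); ρ_J = cos(π/77) = 0.999168.
√(1 − cos²(π/77)) = sin(π/77) ≈ 0.0407886.
ω* = 2 / (1 + 0.0407886) = 2 / 1.0407886 ≈ 1.921620.
and ρ(B_{ω*}) = 1.921620 − 1 = 0.921620.

ω* = 1.921620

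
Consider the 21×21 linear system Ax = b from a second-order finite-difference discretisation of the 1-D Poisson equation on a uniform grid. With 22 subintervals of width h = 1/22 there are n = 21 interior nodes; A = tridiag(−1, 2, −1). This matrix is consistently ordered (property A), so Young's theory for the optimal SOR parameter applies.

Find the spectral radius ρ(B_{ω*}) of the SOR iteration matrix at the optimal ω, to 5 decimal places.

½·tridiag(1,0,1) at n=21: λ_k = cos(kπ/22); max |λ| at k=1 ⇒ ρ_J = cos(π/22) ≈ 0.98982.
√(1−ρ_J²) = |sin(π/22)| = 0.142315
[ω*] 2 ÷ (1 + 0.142315) = 2 ÷ 1.142315 = 1.75083.
and ρ(B_{ω*}) = 1.75083 − 1 = 0.75083.

ρ_SOR = 0.75083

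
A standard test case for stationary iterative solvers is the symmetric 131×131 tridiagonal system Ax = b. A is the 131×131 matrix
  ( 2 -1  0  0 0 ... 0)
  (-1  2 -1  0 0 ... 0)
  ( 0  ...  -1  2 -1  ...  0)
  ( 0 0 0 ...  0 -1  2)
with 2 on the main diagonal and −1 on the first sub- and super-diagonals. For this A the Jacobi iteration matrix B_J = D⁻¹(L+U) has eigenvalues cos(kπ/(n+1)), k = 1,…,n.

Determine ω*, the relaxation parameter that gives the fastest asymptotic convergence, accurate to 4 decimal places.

n=131: λ(B_J) = 1 − λ(A)/2 = cos(kπ/132); k=1 gives ρ_J = 0.9997.
1 − cos²(π/132) = sin²(π/132) ⇒ √(1−ρ_J²) = sin(π/132) = 0.02380.
[ω*] 2 ÷ (1 + 0.02380) = 2 ÷ 1.02380 = 1.9535.
ρ_SOR = ω* − 1 ≈ 0.9535.

ω* = 1.9535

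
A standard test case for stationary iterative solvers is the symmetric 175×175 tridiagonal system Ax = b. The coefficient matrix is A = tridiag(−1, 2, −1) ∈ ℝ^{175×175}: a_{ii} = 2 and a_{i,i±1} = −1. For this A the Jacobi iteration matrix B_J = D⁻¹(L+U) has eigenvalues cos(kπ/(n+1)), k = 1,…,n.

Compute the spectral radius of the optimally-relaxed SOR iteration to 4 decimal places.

ρ_SOR = 0.9649

n=175: λ(B_J) = 1 − λ(A)/2 = cos(kπ/176); k=1 gives ρ_J = 0.9998.
√(1 − cos²(π/176)) = sin(π/176) ≈ 0.01785.
So ω* = 2/1.01785 = 1.9649 (Young).
ρ_SOR = ω* − 1 = 1.9649 − 1 = 0.9649.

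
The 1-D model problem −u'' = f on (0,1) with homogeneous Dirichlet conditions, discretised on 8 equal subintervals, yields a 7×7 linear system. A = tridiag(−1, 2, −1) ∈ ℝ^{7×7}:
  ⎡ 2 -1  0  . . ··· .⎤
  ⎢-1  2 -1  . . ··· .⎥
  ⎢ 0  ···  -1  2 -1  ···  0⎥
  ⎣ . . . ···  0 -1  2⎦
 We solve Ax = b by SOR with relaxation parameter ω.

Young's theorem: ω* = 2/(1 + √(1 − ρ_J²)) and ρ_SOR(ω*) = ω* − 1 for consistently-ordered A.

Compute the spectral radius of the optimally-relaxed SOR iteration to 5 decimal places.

spectrum of D⁻¹(L+U) = {cos(kπ/8) : 1≤k≤7}; ρ_J = cos(π/8) = 0.92388.
root = sin(π/8) = 0.382683  (since 1−cos² = sin²).
ω* = 2/(1 + 0.382683) = 2/1.382683 = 1.44646.
[ρ_SOR] ω* − 1 = 0.44646.

ρ_SOR = 0.44646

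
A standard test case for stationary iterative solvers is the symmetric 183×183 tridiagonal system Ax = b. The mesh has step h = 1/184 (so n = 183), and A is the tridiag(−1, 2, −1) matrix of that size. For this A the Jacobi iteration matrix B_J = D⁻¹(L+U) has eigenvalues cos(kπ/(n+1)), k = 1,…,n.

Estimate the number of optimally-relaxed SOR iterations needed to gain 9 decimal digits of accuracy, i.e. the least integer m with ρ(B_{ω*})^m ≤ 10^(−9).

n=183: λ(B_J) = 1 − λ(A)/2 = cos(kπ/184); k=1 gives ρ_J = 0.9998542.
√(1−ρ_J²) simplifies to sin(π/184) = 0.0170730.
[ω*] 2 ÷ (1 + 0.0170730) = 2 ÷ 1.0170730 = 1.9664272.
and ρ(B_{ω*}) = 1.9664272 − 1 = 0.9664272.
(0.9664272)^m ≤ 10^{−9}  ⇒  m·ln(0.9664272) ≤ −9·ln10  ⇒  m ≥ 606.844  ⇒  m = 607

m = 607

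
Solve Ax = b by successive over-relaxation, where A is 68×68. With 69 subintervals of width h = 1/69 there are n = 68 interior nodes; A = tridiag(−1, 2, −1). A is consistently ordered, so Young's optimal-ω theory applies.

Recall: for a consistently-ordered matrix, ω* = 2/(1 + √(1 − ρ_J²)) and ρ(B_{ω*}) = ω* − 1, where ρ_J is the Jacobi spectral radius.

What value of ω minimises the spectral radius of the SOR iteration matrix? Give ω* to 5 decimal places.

ω* = 1.91293

ρ_J = max_k |cos(kπ/69)| = cos(π/69) = 0.99896
√(1−ρ_J²) = |sin(π/69)| = 0.045515
ω* = 2/(1 + 0.045515) = 2/1.045515 = 1.91293.
ρ_SOR = ω* − 1 ≈ 0.91293.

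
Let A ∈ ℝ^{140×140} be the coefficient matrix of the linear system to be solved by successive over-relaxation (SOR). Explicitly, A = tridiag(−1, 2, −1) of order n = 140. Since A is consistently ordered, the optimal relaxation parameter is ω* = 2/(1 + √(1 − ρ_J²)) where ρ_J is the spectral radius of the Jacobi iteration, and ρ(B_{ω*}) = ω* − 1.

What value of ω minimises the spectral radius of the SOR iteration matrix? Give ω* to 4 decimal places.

ω* = 1.9564

[ρ_J] n=140: ρ(B_J) = cos(π/(n+1)) = cos(π/141) = 0.9998.
root = sin(π/141) = 0.02228  (since 1−cos² = sin²).
So ω* = 2/1.02228 = 1.9564 (Young).
At ω = 1.9564 every |λ(B_ω)| = ω−1, so ρ_SOR = 0.9564.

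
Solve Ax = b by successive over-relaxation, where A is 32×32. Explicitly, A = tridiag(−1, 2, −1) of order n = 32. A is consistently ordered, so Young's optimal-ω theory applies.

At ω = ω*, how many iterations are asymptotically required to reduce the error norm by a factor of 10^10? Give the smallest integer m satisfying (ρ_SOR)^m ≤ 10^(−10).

½·tridiag(1,0,1) at n=32: λ_k = cos(kπ/33); max |λ| at k=1 ⇒ ρ_J = cos(π/33) ≈ 0.9954719.
√(1−ρ_J²) = |sin(π/33)| = 0.0950560
Then 2/(1+√(1−ρ_J²)) = 2/(1+0.0950560); ω* = 2/1.0950560 = 1.8263906.
ρ_SOR = ω* − 1 ≈ 0.8263906.
ρ_SOR^m ≤ 10^(−10) ⇔ m ≥ 10·ln10/(−ln 0.8263906) = 23.0259/0.190688 = 120.752; m = ⌈120.752⌉ = 121.

m = 121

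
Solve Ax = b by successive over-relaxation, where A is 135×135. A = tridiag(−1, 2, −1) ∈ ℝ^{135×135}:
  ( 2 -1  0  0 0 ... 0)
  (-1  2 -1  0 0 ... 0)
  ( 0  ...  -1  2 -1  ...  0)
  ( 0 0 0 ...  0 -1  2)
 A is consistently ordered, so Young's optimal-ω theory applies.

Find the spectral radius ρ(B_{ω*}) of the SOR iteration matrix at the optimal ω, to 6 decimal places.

n=135: λ(B_J) = 1 − λ(A)/2 = cos(kπ/136); k=1 gives ρ_J = 0.999733.
√(1−ρ_J²) simplifies to sin(π/136) = 0.0230979.
ω* = 2 / (1 + 0.0230979) = 2 / 1.0230979 ≈ 1.954847.
Hence ρ(B_{ω*}) = 1.954847 − 1 = 0.954847.

ρ_SOR = 0.954847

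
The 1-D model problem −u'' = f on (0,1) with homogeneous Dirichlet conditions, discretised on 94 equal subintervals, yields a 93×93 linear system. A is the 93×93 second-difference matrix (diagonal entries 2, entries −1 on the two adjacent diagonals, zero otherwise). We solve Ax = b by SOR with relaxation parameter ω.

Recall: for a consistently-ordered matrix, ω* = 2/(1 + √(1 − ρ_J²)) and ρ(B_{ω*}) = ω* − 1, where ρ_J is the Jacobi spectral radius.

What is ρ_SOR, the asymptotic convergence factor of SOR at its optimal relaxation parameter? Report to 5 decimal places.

ρ_SOR = 0.93533

B_J for the 93×93 system has eigenvalues cos(kπ/94); ρ_J = cos(π/94) = 0.99944.
√(1−ρ_J²) = |sin(π/94)| = 0.033415
ω* = 2 / (1 + 0.033415) = 2 / 1.033415 ≈ 1.93533.
Hence ρ(B_{ω*}) = 1.93533 − 1 = 0.93533.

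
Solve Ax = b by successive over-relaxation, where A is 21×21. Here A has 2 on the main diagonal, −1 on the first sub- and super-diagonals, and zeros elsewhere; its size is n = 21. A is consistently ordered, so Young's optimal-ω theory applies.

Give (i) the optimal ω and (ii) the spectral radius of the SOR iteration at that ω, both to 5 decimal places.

ω* = 1.75083, ρ_SOR = 0.75083

B_J for the 21×21 system has eigenvalues cos(kπ/22); ρ_J = cos(π/22) = 0.98982.
root = sin(π/22) = 0.142315  (since 1−cos² = sin²).
ω* = 2 / (1 + 0.142315) = 2 / 1.142315 ≈ 1.75083.
ρ(B_{ω*}) = ω*−1 = 0.75083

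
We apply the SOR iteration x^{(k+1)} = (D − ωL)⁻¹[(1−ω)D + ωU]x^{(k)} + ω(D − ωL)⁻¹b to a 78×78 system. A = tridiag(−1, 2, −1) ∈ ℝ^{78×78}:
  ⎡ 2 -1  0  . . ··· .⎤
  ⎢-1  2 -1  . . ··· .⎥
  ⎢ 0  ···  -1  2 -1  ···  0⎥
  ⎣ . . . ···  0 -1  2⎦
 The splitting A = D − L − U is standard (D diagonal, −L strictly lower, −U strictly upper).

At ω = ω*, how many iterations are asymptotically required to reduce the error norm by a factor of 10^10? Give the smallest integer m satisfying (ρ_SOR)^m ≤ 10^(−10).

[ρ_J] n=78: ρ(B_J) = cos(π/(n+1)) = cos(π/79) = 0.9992094.
√(1−ρ_J²) = |sin(π/79)| = 0.0397565
[ω*] 2 ÷ (1 + 0.0397565) = 2 ÷ 1.0397565 = 1.9235273.
ρ_SOR = ω* − 1 ≈ 0.9235273.
(0.9235273)^m ≤ 10^{−10}  ⇒  m·ln(0.9235273) ≤ −10·ln10  ⇒  m ≥ 289.434  ⇒  m = 290

m = 290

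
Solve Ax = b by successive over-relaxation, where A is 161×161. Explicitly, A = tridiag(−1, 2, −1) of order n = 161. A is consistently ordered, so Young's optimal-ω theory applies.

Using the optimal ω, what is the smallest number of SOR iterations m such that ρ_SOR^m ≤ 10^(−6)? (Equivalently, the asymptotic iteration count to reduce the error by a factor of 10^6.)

With n=161, ρ(Jacobi) = cos(π/162) = 0.9998120.
√(1−ρ_J²) simplifies to sin(π/162) = 0.0193913.
ω* = 2/(1 + 0.0193913) = 2/1.0193913 = 1.9619551.
ρ(B_{ω*}) = ω*−1 = 0.9619551
6·ln10 = 13.8155; −ln(0.9619551) = 0.0387875; m = ⌈13.8155/0.0387875⌉ = ⌈356.184⌉ = 357.

m = 357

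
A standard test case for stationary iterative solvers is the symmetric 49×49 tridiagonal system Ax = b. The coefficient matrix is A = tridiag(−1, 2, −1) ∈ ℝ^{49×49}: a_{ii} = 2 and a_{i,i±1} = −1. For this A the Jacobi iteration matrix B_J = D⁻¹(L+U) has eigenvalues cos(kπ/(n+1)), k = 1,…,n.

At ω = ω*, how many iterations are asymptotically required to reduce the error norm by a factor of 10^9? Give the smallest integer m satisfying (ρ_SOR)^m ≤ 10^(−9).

B_J for the 49×49 system has eigenvalues cos(kπ/50); ρ_J = cos(π/50) = 0.9980267.
√(1−ρ_J²) simplifies to sin(π/50) = 0.0627905.
ω* = 2 / (1 + 0.0627905) = 2 / 1.0627905 ≈ 1.8818384.
ρ(B_{ω*}) = ω*−1 = 0.8818384
m ≥ 9·ln10 / (−ln 0.8818384) = 164.803; smallest integer m = 165.

m = 165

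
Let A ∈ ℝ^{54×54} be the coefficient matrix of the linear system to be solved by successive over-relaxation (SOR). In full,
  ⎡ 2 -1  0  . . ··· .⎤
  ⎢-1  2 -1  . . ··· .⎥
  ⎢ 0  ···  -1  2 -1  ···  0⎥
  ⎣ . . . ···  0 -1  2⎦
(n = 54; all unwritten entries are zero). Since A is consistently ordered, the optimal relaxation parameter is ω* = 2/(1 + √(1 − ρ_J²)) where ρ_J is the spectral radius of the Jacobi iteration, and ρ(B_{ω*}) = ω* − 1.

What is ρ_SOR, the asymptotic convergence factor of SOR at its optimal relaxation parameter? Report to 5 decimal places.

ρ_SOR = 0.89199

n=54: λ(B_J) = 1 − λ(A)/2 = cos(kπ/55); k=1 gives ρ_J = 0.99837.
1 − cos²(π/55) = sin²(π/55) ⇒ √(1−ρ_J²) = sin(π/55) = 0.057089.
So ω* = 2/1.057089 = 1.89199 (Young).
[ρ_SOR] ω* − 1 = 0.89199.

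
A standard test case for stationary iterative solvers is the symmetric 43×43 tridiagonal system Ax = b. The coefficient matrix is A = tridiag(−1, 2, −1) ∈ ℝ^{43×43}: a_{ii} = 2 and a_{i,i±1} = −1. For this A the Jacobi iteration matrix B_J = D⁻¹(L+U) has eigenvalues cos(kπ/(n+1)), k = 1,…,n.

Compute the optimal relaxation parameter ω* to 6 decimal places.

ω* = 1.866822

spectrum of D⁻¹(L+U) = {cos(kπ/44) : 1≤k≤43}; ρ_J = cos(π/44) = 0.997452.
√(1 − cos²(π/44)) = sin(π/44) ≈ 0.0713392.
ω* = 2/(1 + 0.0713392) = 2/1.0713392 = 1.866822.
ρ(B_{ω*}) = ω*−1 = 0.866822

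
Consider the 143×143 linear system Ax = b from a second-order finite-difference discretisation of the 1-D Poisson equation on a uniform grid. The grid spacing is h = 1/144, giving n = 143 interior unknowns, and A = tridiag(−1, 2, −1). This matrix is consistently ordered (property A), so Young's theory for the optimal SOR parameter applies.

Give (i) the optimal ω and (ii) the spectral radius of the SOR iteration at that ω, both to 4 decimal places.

B_J for the 143×143 system has eigenvalues cos(kπ/144); ρ_J = cos(π/144) = 0.9998.
root = sin(π/144) = 0.02181  (since 1−cos² = sin²).
ω* = 2/(1 + 0.02181) = 2/1.02181 = 1.9573.
[ρ_SOR] ω* − 1 = 0.9573.

ω* = 1.9573, ρ_SOR = 0.9573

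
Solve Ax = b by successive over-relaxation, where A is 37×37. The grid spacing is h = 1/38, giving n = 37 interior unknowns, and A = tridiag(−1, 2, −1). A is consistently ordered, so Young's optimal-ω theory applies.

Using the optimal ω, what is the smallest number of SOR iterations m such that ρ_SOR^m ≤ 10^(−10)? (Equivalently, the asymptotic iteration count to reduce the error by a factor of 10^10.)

m = 140

½·tridiag(1,0,1) at n=37: λ_k = cos(kπ/38); max |λ| at k=1 ⇒ ρ_J = cos(π/38) ≈ 0.9965845.
1 − cos²(π/38) = sin²(π/38) ⇒ √(1−ρ_J²) = sin(π/38) = 0.0825793.
Then 2/(1+√(1−ρ_J²)) = 2/(1+0.0825793); ω* = 2/1.0825793 = 1.8474397.
Hence ρ(B_{ω*}) = 1.8474397 − 1 = 0.8474397.
m ≥ 10·ln10 / (−ln 0.8474397) = 139.099; smallest integer m = 140.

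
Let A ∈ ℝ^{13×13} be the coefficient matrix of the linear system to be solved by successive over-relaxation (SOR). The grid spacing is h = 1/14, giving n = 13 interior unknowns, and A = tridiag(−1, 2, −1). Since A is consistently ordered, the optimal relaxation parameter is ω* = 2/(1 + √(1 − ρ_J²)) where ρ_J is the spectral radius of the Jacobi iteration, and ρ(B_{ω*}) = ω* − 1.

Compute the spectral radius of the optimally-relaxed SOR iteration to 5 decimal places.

ρ_SOR = 0.63596

n=13: λ(B_J) = 1 − λ(A)/2 = cos(kπ/14); k=1 gives ρ_J = 0.97493.
√(1 − cos²(π/14)) = sin(π/14) ≈ 0.222521.
So ω* = 2/1.222521 = 1.63596 (Young).
Hence ρ(B_{ω*}) = 1.63596 − 1 = 0.63596.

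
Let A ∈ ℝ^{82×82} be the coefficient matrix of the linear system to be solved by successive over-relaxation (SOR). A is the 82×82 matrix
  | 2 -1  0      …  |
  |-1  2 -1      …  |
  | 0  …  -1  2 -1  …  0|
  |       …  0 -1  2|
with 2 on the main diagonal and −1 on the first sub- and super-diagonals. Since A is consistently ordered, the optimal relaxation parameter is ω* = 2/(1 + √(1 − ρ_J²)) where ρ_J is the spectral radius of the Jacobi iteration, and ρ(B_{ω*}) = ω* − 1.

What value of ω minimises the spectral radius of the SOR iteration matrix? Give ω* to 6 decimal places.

ρ_J = max_k |cos(kπ/83)| = cos(π/83) = 0.999284
√(1 − cos²(π/83)) = sin(π/83) ≈ 0.0378415.
ω* = 2 / (1 + 0.0378415) = 2 / 1.0378415 ≈ 1.927077.
ρ(B_{ω*}) = ω*−1 = 0.927077

ω* = 1.927077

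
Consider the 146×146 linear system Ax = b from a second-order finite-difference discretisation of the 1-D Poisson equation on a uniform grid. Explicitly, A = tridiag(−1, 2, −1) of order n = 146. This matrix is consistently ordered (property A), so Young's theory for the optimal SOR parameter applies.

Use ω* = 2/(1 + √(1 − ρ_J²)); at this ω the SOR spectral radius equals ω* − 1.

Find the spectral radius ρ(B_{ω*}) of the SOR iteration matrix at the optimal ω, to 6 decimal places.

With n=146, ρ(Jacobi) = cos(π/147) = 0.999772.
√(1−ρ_J²) simplifies to sin(π/147) = 0.0213698.
Then 2/(1+√(1−ρ_J²)) = 2/(1+0.0213698); ω* = 2/1.0213698 = 1.958155.
ρ_SOR = ω* − 1 = 1.958155 − 1 = 0.958155.

ρ_SOR = 0.958155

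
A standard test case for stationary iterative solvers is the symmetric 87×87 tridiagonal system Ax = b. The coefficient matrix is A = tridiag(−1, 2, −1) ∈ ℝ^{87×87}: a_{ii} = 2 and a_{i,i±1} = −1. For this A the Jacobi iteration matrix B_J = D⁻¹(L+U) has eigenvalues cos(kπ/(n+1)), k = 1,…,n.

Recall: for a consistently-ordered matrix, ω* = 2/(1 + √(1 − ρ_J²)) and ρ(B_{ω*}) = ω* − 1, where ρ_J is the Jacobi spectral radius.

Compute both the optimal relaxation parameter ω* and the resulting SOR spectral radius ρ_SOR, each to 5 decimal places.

ω* = 1.93108, ρ_SOR = 0.93108

B_J for the 87×87 system has eigenvalues cos(kπ/88); ρ_J = cos(π/88) = 0.99936.
1 − cos²(π/88) = sin²(π/88) ⇒ √(1−ρ_J²) = sin(π/88) = 0.035692.
ω* = 2/(1 + 0.035692) = 2/1.035692 = 1.93108.
and ρ(B_{ω*}) = 1.93108 − 1 = 0.93108.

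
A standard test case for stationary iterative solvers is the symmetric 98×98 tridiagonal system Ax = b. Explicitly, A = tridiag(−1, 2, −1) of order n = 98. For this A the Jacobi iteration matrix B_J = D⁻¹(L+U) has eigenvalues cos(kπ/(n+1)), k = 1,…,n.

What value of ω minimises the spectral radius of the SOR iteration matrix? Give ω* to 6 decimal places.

[ρ_J] n=98: ρ(B_J) = cos(π/(n+1)) = cos(π/99) = 0.999497.
√(1−ρ_J²) simplifies to sin(π/99) = 0.0317279.
ω* = 2 / (1 + 0.0317279) = 2 / 1.0317279 ≈ 1.938496.
At ω = 1.938496 every |λ(B_ω)| = ω−1, so ρ_SOR = 0.938496.

ω* = 1.938496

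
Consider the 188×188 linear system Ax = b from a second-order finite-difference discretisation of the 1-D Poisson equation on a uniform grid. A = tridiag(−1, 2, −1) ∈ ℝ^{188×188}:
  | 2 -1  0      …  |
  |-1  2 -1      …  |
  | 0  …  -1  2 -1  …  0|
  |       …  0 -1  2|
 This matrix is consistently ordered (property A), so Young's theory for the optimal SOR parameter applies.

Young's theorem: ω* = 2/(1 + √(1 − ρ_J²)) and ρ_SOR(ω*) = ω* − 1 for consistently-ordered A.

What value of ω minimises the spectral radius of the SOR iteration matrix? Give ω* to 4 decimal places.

n=188: λ(B_J) = 1 − λ(A)/2 = cos(kπ/189); k=1 gives ρ_J = 0.9999.
√(1−ρ_J²) = |sin(π/189)| = 0.01662
ω* = 2/(1+0.01662) = 1.9673
[ρ_SOR] ω* − 1 = 0.9673.

ω* = 1.9673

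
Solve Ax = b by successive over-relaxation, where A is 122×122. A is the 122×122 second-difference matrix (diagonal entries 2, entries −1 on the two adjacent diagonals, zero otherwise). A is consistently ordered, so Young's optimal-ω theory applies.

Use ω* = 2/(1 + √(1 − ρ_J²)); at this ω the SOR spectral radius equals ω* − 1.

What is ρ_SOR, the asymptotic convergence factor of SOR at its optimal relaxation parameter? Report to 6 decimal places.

ρ_SOR = 0.950195

½·tridiag(1,0,1) at n=122: λ_k = cos(kπ/123); max |λ| at k=1 ⇒ ρ_J = cos(π/123) ≈ 0.999674.
√(1−ρ_J²) = |sin(π/123)| = 0.0255386
[ω*] 2 ÷ (1 + 0.0255386) = 2 ÷ 1.0255386 = 1.950195.
[ρ_SOR] ω* − 1 = 0.950195.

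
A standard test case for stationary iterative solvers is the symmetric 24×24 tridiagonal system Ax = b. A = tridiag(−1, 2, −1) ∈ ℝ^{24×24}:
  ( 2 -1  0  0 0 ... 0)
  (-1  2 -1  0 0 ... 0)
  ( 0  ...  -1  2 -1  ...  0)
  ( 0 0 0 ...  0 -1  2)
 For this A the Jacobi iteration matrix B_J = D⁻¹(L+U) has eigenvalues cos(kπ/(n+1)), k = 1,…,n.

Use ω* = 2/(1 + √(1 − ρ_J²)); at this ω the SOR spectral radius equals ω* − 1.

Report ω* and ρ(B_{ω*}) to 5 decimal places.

ω* = 1.77725, ρ_SOR = 0.77725

[ρ_J] n=24: ρ(B_J) = cos(π/(n+1)) = cos(π/25) = 0.99211.
√(1−ρ_J²) simplifies to sin(π/25) = 0.125333.
Young: ω* = 2/(1+√(1−ρ_J²)) = 2/(1+0.125333) = 2/1.125333 = 1.77725.
ρ_SOR = ω* − 1 ≈ 0.77725.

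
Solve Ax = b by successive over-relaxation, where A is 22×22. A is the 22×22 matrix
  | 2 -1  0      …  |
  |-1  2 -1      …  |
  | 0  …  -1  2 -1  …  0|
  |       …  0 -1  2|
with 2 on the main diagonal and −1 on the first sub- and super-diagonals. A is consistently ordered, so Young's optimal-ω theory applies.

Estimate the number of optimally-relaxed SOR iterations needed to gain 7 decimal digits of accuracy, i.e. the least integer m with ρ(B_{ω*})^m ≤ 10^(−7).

m = 59

½·tridiag(1,0,1) at n=22: λ_k = cos(kπ/23); max |λ| at k=1 ⇒ ρ_J = cos(π/23) ≈ 0.9906859.
√(1−ρ_J²) = |sin(π/23)| = 0.1361666
[ω*] 2 ÷ (1 + 0.1361666) = 2 ÷ 1.1361666 = 1.7603052.
ρ(B_{ω*}) = ω*−1 = 0.7603052
7·ln10 = 16.1181; −ln(0.7603052) = 0.274035; m = ⌈16.1181/0.274035⌉ = ⌈58.818⌉ = 59.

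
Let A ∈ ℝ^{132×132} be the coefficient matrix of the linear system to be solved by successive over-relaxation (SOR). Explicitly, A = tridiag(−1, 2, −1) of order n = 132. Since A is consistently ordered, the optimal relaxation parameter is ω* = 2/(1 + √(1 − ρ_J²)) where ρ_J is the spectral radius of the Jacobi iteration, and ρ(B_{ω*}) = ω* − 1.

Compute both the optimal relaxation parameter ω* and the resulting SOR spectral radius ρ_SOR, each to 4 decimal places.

spectrum of D⁻¹(L+U) = {cos(kπ/133) : 1≤k≤132}; ρ_J = cos(π/133) = 0.9997.
√(1 − cos²(π/133)) = sin(π/133) ≈ 0.02362.
[ω*] 2 ÷ (1 + 0.02362) = 2 ÷ 1.02362 = 1.9539.
and ρ(B_{ω*}) = 1.9539 − 1 = 0.9539.

ω* = 1.9539, ρ_SOR = 0.9539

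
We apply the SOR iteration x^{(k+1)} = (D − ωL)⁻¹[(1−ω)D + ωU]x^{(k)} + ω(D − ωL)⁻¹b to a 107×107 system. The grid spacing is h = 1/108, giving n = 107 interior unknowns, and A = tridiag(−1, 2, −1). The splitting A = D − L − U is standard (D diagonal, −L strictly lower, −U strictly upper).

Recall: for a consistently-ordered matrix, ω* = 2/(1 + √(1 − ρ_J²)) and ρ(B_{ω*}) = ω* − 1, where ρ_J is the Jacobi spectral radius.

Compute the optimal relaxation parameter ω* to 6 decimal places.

[ρ_J] n=107: ρ(B_J) = cos(π/(n+1)) = cos(π/108) = 0.999577.
√(1−ρ_J²) simplifies to sin(π/108) = 0.0290847.
Then 2/(1+√(1−ρ_J²)) = 2/(1+0.0290847); ω* = 2/1.0290847 = 1.943475.
ρ_SOR = ω* − 1 = 1.943475 − 1 = 0.943475.

ω* = 1.943475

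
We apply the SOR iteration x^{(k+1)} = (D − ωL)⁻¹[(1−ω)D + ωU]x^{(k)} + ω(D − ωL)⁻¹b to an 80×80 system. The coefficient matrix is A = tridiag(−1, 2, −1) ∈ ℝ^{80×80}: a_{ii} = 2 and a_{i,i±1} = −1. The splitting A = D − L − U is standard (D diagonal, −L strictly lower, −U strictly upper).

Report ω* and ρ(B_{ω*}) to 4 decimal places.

ω* = 1.9253, ρ_SOR = 0.9253

½·tridiag(1,0,1) at n=80: λ_k = cos(kπ/81); max |λ| at k=1 ⇒ ρ_J = cos(π/81) ≈ 0.9992.
1 − cos²(π/81) = sin²(π/81) ⇒ √(1−ρ_J²) = sin(π/81) = 0.03878.
So ω* = 2/1.03878 = 1.9253 (Young).
ρ_SOR = ω* − 1 = 1.9253 − 1 = 0.9253.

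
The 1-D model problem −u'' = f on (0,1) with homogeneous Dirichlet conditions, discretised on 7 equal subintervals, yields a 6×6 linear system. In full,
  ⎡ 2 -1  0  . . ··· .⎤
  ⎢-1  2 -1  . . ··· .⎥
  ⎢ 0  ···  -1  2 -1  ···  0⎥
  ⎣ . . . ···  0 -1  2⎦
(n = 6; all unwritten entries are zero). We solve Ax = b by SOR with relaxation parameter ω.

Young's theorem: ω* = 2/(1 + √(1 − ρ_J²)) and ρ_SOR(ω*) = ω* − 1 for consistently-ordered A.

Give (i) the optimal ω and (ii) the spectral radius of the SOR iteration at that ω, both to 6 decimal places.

ρ_J = max_k |cos(kπ/7)| = cos(π/7) = 0.900969
√(1−ρ_J²) simplifies to sin(π/7) = 0.4338837.
ω* = 2 / (1 + 0.4338837) = 2 / 1.4338837 ≈ 1.394813.
[ρ_SOR] ω* − 1 = 0.394813.

ω* = 1.394813, ρ_SOR = 0.394813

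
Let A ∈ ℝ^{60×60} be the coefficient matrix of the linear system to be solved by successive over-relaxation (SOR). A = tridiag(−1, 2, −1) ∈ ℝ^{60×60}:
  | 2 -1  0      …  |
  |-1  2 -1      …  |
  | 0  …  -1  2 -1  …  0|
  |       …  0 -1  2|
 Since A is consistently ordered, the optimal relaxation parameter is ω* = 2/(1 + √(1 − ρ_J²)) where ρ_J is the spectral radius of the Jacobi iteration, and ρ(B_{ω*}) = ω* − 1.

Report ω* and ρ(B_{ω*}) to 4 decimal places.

[ρ_J] n=60: ρ(B_J) = cos(π/(n+1)) = cos(π/61) = 0.9987.
√(1−ρ_J²) simplifies to sin(π/61) = 0.05148.
So ω* = 2/1.05148 = 1.9021 (Young).
Hence ρ(B_{ω*}) = 1.9021 − 1 = 0.9021.

ω* = 1.9021, ρ_SOR = 0.9021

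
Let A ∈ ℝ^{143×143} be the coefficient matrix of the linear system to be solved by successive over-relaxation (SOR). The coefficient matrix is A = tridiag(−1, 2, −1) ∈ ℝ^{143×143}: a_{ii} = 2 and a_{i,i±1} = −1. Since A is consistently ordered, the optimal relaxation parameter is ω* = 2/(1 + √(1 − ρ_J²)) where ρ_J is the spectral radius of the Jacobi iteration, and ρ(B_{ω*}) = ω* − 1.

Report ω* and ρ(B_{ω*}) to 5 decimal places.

ω* = 1.95730, ρ_SOR = 0.95730

spectrum of D⁻¹(L+U) = {cos(kπ/144) : 1≤k≤143}; ρ_J = cos(π/144) = 0.99976.
1 − cos²(π/144) = sin²(π/144) ⇒ √(1−ρ_J²) = sin(π/144) = 0.021815.
Then 2/(1+√(1−ρ_J²)) = 2/(1+0.021815); ω* = 2/1.021815 = 1.95730.
ρ(B_{ω*}) = ω*−1 = 0.95730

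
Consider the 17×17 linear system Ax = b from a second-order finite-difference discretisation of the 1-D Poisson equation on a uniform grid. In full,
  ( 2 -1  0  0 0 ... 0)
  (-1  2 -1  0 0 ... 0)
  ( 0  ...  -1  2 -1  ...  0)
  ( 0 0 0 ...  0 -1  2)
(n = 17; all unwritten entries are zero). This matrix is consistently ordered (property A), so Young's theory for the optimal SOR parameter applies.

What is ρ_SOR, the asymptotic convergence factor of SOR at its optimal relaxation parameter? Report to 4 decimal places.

spectrum of D⁻¹(L+U) = {cos(kπ/18) : 1≤k≤17}; ρ_J = cos(π/18) = 0.9848.
1 − cos²(π/18) = sin²(π/18) ⇒ √(1−ρ_J²) = sin(π/18) = 0.17365.
ω* = 2 / (1 + 0.17365) = 2 / 1.17365 ≈ 1.7041.
ρ(B_{ω*}) = ω*−1 = 0.7041

ρ_SOR = 0.7041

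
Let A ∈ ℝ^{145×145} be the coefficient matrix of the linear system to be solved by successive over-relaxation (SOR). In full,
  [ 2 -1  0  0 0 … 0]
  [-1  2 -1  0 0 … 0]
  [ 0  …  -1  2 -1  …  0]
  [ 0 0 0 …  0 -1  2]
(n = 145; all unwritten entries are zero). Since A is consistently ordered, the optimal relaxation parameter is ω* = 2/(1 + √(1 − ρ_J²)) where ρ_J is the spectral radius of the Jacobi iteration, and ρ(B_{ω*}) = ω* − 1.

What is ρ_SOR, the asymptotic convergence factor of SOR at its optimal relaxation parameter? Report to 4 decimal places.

ρ_SOR = 0.9579

[ρ_J] n=145: ρ(B_J) = cos(π/(n+1)) = cos(π/146) = 0.9998.
√(1 − cos²(π/146)) = sin(π/146) ≈ 0.02152.
ω* = 2/(1 + 0.02152) = 2/1.02152 = 1.9579.
[ρ_SOR] ω* − 1 = 0.9579.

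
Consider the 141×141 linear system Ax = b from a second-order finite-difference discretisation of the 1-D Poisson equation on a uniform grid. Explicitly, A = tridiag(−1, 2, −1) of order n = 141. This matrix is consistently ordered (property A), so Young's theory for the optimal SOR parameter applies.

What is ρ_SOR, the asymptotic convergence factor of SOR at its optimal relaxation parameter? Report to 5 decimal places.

ρ_SOR = 0.95671

With n=141, ρ(Jacobi) = cos(π/142) = 0.99976.
1 − cos²(π/142) = sin²(π/142) ⇒ √(1−ρ_J²) = sin(π/142) = 0.022122.
ω* = 2/(1+0.022122) = 1.95671
At ω = 1.95671 every |λ(B_ω)| = ω−1, so ρ_SOR = 0.95671.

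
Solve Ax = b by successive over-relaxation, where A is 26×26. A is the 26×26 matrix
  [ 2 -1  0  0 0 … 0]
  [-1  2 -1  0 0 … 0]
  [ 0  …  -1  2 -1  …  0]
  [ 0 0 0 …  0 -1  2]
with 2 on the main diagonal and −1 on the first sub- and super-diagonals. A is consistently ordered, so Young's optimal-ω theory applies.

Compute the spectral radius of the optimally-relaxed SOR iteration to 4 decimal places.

B_J for the 26×26 system has eigenvalues cos(kπ/27); ρ_J = cos(π/27) = 0.9932.
√(1 − cos²(π/27)) = sin(π/27) ≈ 0.11609.
So ω* = 2/1.11609 = 1.7920 (Young).
At ω = 1.7920 every |λ(B_ω)| = ω−1, so ρ_SOR = 0.7920.

ρ_SOR = 0.7920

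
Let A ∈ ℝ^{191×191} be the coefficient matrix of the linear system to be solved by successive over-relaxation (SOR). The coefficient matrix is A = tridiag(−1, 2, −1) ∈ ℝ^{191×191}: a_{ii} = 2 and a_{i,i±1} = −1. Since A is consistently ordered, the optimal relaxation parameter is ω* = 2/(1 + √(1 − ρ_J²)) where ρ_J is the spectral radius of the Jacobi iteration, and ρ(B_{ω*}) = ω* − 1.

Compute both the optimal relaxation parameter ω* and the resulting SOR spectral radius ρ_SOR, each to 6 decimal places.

ω* = 1.967803, ρ_SOR = 0.967803

ρ_J = max_k |cos(kπ/192)| = cos(π/192) = 0.999866
1 − cos²(π/192) = sin²(π/192) ⇒ √(1−ρ_J²) = sin(π/192) = 0.0163617.
Then 2/(1+√(1−ρ_J²)) = 2/(1+0.0163617); ω* = 2/1.0163617 = 1.967803.
At ω = 1.967803 every |λ(B_ω)| = ω−1, so ρ_SOR = 0.967803.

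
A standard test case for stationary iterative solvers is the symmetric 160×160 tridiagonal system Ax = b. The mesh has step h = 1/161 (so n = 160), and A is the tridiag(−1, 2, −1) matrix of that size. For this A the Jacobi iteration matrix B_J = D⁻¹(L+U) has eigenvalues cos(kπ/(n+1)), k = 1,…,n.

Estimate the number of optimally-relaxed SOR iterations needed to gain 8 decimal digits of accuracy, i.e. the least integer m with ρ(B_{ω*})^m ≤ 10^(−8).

With n=160, ρ(Jacobi) = cos(π/161) = 0.9998096.
root = sin(π/161) = 0.0195118  (since 1−cos² = sin²).
Then 2/(1+√(1−ρ_J²)) = 2/(1+0.0195118); ω* = 2/1.0195118 = 1.9617232.
Hence ρ(B_{ω*}) = 1.9617232 − 1 = 0.9617232.
Need (0.9617232)^m ≤ 10^(−8): m ≥ 8·ln10/|ln 0.9617232| = 18.4207/0.0390286 = 471.980 ⇒ m = 472.

m = 472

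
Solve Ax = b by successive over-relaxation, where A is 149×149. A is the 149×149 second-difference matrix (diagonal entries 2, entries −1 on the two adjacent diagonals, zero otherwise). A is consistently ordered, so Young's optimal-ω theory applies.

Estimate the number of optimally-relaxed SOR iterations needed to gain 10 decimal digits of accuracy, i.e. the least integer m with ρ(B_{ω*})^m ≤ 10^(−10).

½·tridiag(1,0,1) at n=149: λ_k = cos(kπ/150); max |λ| at k=1 ⇒ ρ_J = cos(π/150) ≈ 0.9997807.
root = sin(π/150) = 0.0209424  (since 1−cos² = sin²).
So ω* = 2/1.0209424 = 1.9589744 (Young).
and ρ(B_{ω*}) = 1.9589744 − 1 = 0.9589744.
Need (0.9589744)^m ≤ 10^(−10): m ≥ 10·ln10/|ln 0.9589744| = 23.0259/0.0418909 = 549.664 ⇒ m = 550.

m = 550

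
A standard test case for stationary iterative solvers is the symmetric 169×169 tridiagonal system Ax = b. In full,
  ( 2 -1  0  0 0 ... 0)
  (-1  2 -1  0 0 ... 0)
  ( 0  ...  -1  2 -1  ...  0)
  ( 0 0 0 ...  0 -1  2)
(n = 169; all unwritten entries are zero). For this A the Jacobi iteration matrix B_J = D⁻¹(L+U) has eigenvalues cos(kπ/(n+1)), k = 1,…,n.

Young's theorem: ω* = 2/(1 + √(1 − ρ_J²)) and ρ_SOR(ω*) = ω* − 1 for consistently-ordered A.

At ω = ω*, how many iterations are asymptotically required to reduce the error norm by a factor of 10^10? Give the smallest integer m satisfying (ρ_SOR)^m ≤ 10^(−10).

n=169: λ(B_J) = 1 − λ(A)/2 = cos(kπ/170); k=1 gives ρ_J = 0.9998293.
√(1−ρ_J²) = |sin(π/170)| = 0.0184789
ω* = 2/(1+0.0184789) = 1.9637127
ρ_SOR = ω* − 1 = 1.9637127 − 1 = 0.9637127.
For 10 digits: m = 10·ln10 / (−ln 0.9637127) = 23.0259/0.0369621 = 622.960; round up → m = 623.

m = 623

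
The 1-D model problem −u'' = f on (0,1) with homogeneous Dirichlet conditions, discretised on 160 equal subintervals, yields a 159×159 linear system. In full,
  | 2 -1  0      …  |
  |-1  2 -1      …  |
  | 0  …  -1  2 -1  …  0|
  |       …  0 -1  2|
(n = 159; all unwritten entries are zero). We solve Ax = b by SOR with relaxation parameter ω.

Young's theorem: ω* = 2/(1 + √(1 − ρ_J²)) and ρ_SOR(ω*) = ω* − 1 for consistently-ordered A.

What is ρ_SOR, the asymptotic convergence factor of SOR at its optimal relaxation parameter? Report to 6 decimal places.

ρ_SOR = 0.961489

[ρ_J] n=159: ρ(B_J) = cos(π/(n+1)) = cos(π/160) = 0.999807.
1 − cos²(π/160) = sin²(π/160) ⇒ √(1−ρ_J²) = sin(π/160) = 0.0196337.
Then 2/(1+√(1−ρ_J²)) = 2/(1+0.0196337); ω* = 2/1.0196337 = 1.961489.
ρ_SOR = ω* − 1 ≈ 0.961489.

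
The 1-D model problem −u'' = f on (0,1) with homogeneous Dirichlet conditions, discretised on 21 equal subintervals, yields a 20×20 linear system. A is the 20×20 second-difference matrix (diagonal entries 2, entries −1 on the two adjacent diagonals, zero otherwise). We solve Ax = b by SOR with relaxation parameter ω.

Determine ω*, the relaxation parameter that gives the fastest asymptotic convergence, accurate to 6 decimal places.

½·tridiag(1,0,1) at n=20: λ_k = cos(kπ/21); max |λ| at k=1 ⇒ ρ_J = cos(π/21) ≈ 0.988831.
root = sin(π/21) = 0.1490423  (since 1−cos² = sin²).
Young: ω* = 2/(1+√(1−ρ_J²)) = 2/(1+0.1490423) = 2/1.1490423 = 1.740580.
ρ_SOR = ω* − 1 = 1.740580 − 1 = 0.740580.

ω* = 1.740580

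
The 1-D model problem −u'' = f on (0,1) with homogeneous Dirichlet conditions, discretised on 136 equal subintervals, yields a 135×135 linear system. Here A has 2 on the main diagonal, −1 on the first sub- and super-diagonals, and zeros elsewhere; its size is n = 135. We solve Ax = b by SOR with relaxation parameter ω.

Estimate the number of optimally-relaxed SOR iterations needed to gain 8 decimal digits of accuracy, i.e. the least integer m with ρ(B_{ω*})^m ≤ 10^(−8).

spectrum of D⁻¹(L+U) = {cos(kπ/136) : 1≤k≤135}; ρ_J = cos(π/136) = 0.9997332.
√(1−ρ_J²) simplifies to sin(π/136) = 0.0230979.
ω* = 2/(1+0.0230979) = 1.9548471
and ρ(B_{ω*}) = 1.9548471 − 1 = 0.9548471.
Need (0.9548471)^m ≤ 10^(−8): m ≥ 8·ln10/|ln 0.9548471| = 18.4207/0.0462041 = 398.681 ⇒ m = 399.

m = 399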